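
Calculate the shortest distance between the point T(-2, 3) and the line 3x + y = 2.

5/√10

d = |3·(-2) + 1·3 − 2| / √(9 + 1) = |-5|/√10 = 5/√10.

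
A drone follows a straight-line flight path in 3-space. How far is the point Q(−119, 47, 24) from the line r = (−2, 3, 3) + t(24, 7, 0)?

Direction vector d = (24, 7, 0).
AP = (−117, 44, 21), and AP × d = (−147, 504, −1875).
|AP × d|² = 3791250 and |d|² = 625, so the distance is √(3791250/625) = √6066 = 3√674.

3√674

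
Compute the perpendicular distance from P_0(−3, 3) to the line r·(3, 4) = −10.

d = |3·(-3) + 4·3 − (-10)| / √(9 + 16) = |13|/5 = 13/5.

13/5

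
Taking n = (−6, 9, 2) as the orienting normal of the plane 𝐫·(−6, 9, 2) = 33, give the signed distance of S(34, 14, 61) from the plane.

1

n·S − 33 = 11.
|n| = 11, so the signed distance is 11/11 = 1.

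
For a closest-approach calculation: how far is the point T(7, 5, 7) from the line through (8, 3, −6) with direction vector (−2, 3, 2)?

Direction vector d = (−2, 3, 2).
AP = (−1, 2, 13); AP·d = 34, |AP|² = 174, |d|² = 17.
distance² = |AP|² − (AP·d)²/|d|² = 174 − 1156/17 = 106, so the distance is √106.

√106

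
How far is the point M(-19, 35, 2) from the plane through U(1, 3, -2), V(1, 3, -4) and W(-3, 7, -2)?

UV = (0, 0, -2) and UW = (-4, 4, 0), so a normal is n = UV × UW = (8, 8, 0).
Then n·(-19, 35, 2) - 32 = 96.
|n| = √(64 + 64 + 0) = 8√2, so the distance is |96|/(8√2) = 6√2.

6√2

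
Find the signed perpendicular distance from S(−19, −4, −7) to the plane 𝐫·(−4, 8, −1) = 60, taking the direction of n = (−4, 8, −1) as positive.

-1

n·S − 60 = -9.
|n| = 9, so the signed distance is -9/9 = -1.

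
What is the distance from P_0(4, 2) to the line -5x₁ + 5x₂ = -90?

d = |(-5)·4 + 5·2 − (-90)| / √(25 + 25) = |80|/(5√2) = 8√2.

8√2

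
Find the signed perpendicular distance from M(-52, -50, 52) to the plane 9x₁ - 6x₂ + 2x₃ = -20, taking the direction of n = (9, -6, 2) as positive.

-4

n·M − (-20) = -44.
|n| = 11, so the signed distance is -44/11 = -4.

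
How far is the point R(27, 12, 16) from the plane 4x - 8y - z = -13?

d = |4·27 + (-8)·12 + (-1)·16 − (-13)| / √(16 + 64 + 1) = |9| / 9 = 1.

1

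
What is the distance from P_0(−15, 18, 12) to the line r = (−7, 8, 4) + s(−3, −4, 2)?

2√57

Direction vector d = (−3, −4, 2).
AP = (−8, 10, 8), and AP × d = (52, −8, 62).
|AP × d|² = 6612 and |d|² = 29, so the distance is √(6612/29) = √228 = 2√57.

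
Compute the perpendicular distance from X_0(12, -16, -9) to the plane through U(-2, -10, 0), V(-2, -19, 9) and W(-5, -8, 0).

17√22/22

UV = (0, -9, 9) and UW = (-3, 2, 0), so a normal is n = UV × UW = (-18, -27, -27).
Then n·(12, -16, -9) - 306 = 153.
|n| = √(324 + 729 + 729) = 9√22, so the distance is |153|/(9√22) = 17/√22.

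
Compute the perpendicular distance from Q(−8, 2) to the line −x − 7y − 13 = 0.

19√2/10

The normal to the line is n = (−1, −7) with |n| = 5√2.
|n·Q − 13| = |-6 − 13| = 19, so the distance is 19/(5√2) = 19√2/10.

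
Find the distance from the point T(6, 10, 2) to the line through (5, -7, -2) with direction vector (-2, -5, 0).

Direction vector d = (-2, -5, 0).
AP = (1, 17, 4), and AP × d = (20, -8, 29).
|AP × d|² = 1305 and |d|² = 29, so the distance is √(1305/29) = √45 = 3√5.

3√5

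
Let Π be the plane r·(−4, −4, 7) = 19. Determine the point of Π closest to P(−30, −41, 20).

(-10, -21, -15)

The perpendicular from P has direction n = (−4, −4, 7): r = (−30, −41, 20) + t(−4, −4, 7).
Substitute into the plane: n·(P + tn) = 19 gives 424 + 81t = 19, so t = -5.
Foot = (−30, −41, 20) + (-5)·(−4, −4, 7) = (−10, −21, −15).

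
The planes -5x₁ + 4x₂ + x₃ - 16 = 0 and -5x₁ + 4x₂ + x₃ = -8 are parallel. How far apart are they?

With common normal n = (-5, 4, 1) (|n| = √42), the distance is |16 − (-8)|/|n| = 24/√42.

4√42/7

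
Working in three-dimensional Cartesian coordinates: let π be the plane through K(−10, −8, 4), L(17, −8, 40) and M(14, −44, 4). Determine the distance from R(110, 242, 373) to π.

7

KL = (27, 0, 36) and KM = (24, −36, 0), so a normal is n = KL × KM = (1296, 864, −972).
d = |1296·110 + 864·242 + (-972)·373 − (-23760)| / √(1679616 + 746496 + 944784) = |12852| / 1836 = 7.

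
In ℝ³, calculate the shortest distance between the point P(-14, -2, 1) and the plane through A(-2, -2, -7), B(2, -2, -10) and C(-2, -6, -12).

AB = (4, 0, -3) and AC = (0, -4, -5), so a normal is n = AB × AC = (-12, 20, -16).
Then n·(-14, -2, 1) - 96 = 16.
|n| = √(144 + 400 + 256) = 20√2, so the distance is |16|/(20√2) = 2√2/5.

2√2/5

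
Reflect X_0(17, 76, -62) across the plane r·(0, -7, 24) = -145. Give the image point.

n = (0, -7, 24), |n|² = 625, n·X_0 − (-145) = -1875, so t = -1875/625 = -3.
Foot F = X_0 − (-3)·n = (17, 55, 10); the reflection is 2F − X_0 = (17, 34, 82).

(17, 34, 82)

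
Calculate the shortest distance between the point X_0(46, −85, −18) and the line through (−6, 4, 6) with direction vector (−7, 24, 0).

√1201

Direction vector d = (−7, 24, 0).
AP = (52, −89, −24); AP·d = -2500, |AP|² = 11201, |d|² = 625.
distance² = |AP|² − (AP·d)²/|d|² = 11201 − 6250000/625 = 1201, so the distance is √1201.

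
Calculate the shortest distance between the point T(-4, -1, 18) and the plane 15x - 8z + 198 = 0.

d = |15·(-4) + (-8)·18 − (-198)| / √(225 + 0 + 64) = |-6| / 17 = 6/17.

6/17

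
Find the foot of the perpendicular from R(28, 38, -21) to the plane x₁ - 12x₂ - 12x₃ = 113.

(29, 26, -33)

The perpendicular from R has direction n = (1, -12, -12): r = (28, 38, -21) + λ(1, -12, -12).
Substitute into the plane: n·(R + λn) = 113 gives -176 + 289λ = 113, so λ = 1.
Foot = (28, 38, -21) + 1·(1, -12, -12) = (29, 26, -33).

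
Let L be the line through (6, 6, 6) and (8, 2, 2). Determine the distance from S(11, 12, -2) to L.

2√29

A direction vector is d = (2, -4, -4).
AP = (5, 6, -8), and AP × d = (-56, 4, -32).
|AP × d|² = 4176 and |d|² = 36, so the distance is √(4176/36) = √116 = 2√29.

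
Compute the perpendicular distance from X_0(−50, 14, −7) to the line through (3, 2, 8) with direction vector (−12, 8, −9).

Direction vector d = (−12, 8, −9).
AP = (−53, 12, −15), and AP × d = (12, −297, −280).
|AP × d|² = 166753 and |d|² = 289, so the distance is √(166753/289) = √577.

√577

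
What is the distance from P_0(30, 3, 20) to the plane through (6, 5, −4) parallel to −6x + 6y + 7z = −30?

12/11

Parallel planes share the normal n = (−6, 6, 7); since (6, 5, −4) lies on the plane, its equation is −6x + 6y + 7z = -34.
d = |(-6)·30 + 6·3 + 7·20 − (-34)| / √(36 + 36 + 49) = |12| / 11 = 12/11.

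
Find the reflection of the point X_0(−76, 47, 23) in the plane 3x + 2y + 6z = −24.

n = (3, 2, 6), |n|² = 49, n·X_0 − (-24) = 28, so t = 28/49 = 4/7.
Foot F = X_0 − (4/7)·n = (−544/7, 321/7, 137/7); the reflection is 2F − X_0 = (−556/7, 313/7, 113/7).

(-556/7, 313/7, 113/7)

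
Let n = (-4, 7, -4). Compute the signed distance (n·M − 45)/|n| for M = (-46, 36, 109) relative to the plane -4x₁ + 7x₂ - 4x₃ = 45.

n·M − 45 = -45.
|n| = 9, so the signed distance is -45/9 = -5.

-5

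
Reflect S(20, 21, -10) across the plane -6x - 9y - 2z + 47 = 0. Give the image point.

With n = (-6, -9, -2), the signed offset is (n·S − (-47))/|n|² = -242/121 = -2.
S' = S − 2t·n = (20, 21, -10) − (-4)·(-6, -9, -2) = (-4, -15, -18).

(-4, -15, -18)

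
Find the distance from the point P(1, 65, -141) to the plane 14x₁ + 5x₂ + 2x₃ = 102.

n = (14, 5, 2); n·P − 102 = -45; |n| = 15; distance = 45/15 = 3.

3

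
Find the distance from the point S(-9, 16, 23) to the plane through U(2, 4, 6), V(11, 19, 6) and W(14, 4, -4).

11√70/70

UV = (9, 15, 0) and UW = (12, 0, -10), so a normal is n = UV × UW = (-150, 90, -180).
Then n·(-9, 16, 23) - (-1020) = -330.
|n| = √(22500 + 8100 + 32400) = 30√70, so the distance is |-330|/(30√70) = 11/√70.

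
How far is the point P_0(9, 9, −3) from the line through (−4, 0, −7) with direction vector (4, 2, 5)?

√86

Direction vector d = (4, 2, 5).
AP = (13, 9, 4), and AP × d = (37, −49, −10).
|AP × d|² = 3870 and |d|² = 45, so the distance is √(3870/45) = √86.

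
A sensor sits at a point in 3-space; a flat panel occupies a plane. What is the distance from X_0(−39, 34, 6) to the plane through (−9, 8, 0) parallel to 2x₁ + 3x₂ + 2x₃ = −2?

30/√17

Parallel planes share the normal n = (2, 3, 2); since (−9, 8, 0) lies on the plane, its equation is 2x₁ + 3x₂ + 2x₃ = 6.
Then n·(−39, 34, 6) − 6 = 30.
|n| = √(4 + 9 + 4) = √17, so the distance is |30|/√17 = 30√17/17.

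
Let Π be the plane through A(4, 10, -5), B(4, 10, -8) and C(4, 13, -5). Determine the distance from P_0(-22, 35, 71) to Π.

AB = (0, 0, -3) and AC = (0, 3, 0), so a normal is n = AB × AC = (9, 0, 0).
Then n·(-22, 35, 71) - 36 = -234.
|n| = √(81 + 0 + 0) = 9, so the distance is |-234|/9 = 26.

26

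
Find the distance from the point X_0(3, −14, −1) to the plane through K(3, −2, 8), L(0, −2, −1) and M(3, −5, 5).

KL = (−3, 0, −9) and KM = (0, −3, −3), so a normal is n = KL × KM = (−27, −9, 9).
d = |(-27)·3 + (-9)·(-14) + 9·(-1) − 9| / √(729 + 81 + 81) = |27| / (9√11) = 3/√11.

3/√11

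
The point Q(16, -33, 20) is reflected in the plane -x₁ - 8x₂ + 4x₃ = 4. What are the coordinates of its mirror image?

(24, 31, -12)

With n = (-1, -8, 4), the signed offset is (n·Q − 4)/|n|² = 324/81 = 4.
Q' = Q − 2t·n = (16, -33, 20) − 8·(-1, -8, 4) = (24, 31, -12).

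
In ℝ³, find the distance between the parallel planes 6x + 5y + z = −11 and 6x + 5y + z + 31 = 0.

With common normal n = (6, 5, 1) (|n| = √62), the distance is |(-11) − (-31)|/|n| = 20/√62 = 10√62/31.

20/√62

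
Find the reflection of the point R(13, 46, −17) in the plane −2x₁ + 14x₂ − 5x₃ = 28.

(25, -38, 13)

n = (−2, 14, −5), |n|² = 225, n·R − 28 = 675, so t = 675/225 = 3.
Foot F = R − 3·n = (19, 4, −2); the reflection is 2F − R = (25, −38, 13).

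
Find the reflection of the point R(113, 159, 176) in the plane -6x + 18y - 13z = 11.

With n = (-6, 18, -13), the signed offset is (n·R − 11)/|n|² = -115/529 = -5/23.
R' = R − 2t·n = (113, 159, 176) − (-10/23)·(-6, 18, -13) = (2539/23, 3837/23, 3918/23).

(2539/23, 3837/23, 3918/23)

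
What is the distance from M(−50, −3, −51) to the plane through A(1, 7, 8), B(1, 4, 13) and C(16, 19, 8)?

23/(5√2)

AB = (0, −3, 5) and AC = (15, 12, 0), so a normal is n = AB × AC = (−60, 75, 45).
d = |(-60)·(-50) + 75·(-3) + 45·(-51) − 825| / √(3600 + 5625 + 2025) = |-345| / (75√2) = 23√2/10.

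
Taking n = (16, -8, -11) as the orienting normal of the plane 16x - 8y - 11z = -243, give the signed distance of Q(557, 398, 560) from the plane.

n·Q − (-243) = -189.
|n| = 21, so the signed distance is -189/21 = -9.

-9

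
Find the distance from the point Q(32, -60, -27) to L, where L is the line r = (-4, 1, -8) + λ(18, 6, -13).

Direction vector d = (18, 6, -13).
AP = (36, -61, -19); AP·d = 529, |AP|² = 5378, |d|² = 529.
distance² = |AP|² − (AP·d)²/|d|² = 5378 − 279841/529 = 4849, so the distance is √4849.

√4849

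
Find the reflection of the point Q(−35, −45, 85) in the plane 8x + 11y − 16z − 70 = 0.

With n = (8, 11, −16), the signed offset is (n·Q − 70)/|n|² = -2205/441 = -5.
Q' = Q − 2t·n = (−35, −45, 85) − (-10)·(8, 11, −16) = (45, 65, −75).

(45, 65, -75)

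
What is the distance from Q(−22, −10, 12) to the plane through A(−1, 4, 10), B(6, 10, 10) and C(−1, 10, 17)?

16/11

AB = (7, 6, 0) and AC = (0, 6, 7), so a normal is n = AB × AC = (42, −49, 42).
Then n·(−22, −10, 12) − 182 = −112.
|n| = √(1764 + 2401 + 1764) = 77, so the distance is |-112|/77 = 16/11.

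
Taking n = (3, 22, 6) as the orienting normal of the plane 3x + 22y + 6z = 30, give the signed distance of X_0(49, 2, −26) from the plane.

n·X_0 − 30 = 5.
|n| = 23, so the signed distance is 5/23.

5/23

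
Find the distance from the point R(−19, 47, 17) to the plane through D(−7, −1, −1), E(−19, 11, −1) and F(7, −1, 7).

DE = (−12, 12, 0) and DF = (14, 0, 8), so a normal is n = DE × DF = (96, 96, −168).
n = (96, 96, −168); n·P − (-600) = 432; |n| = 216; distance = 432/216 = 2.

2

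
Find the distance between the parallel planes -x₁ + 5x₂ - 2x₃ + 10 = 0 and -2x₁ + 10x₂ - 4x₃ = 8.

14/√30

Divide the second equation by 2 to match normals: -x₁ + 5x₂ - 2x₃ = 4.
Both planes have normal n = (-1, 5, -2), |n| = √30. Any point on the first plane is at distance |4 − (-10)|/|n| = 14/√30 = 7√30/15 from the second.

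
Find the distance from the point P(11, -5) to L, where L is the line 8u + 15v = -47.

d = |8·11 + 15·(-5) − (-47)| / √(64 + 225) = |60|/17 = 60/17.

60/17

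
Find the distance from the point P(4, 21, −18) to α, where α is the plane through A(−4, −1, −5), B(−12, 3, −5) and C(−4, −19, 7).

13√14/14

AB = (−8, 4, 0) and AC = (0, −18, 12), so a normal is n = AB × AC = (48, 96, 144).
n = (48, 96, 144); n·P − (-1008) = 624; |n| = 48√14; distance = 624/(48√14) = 13/√14.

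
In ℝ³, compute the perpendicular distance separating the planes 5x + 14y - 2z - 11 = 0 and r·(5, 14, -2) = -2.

13/15

Both planes have normal n = (5, 14, -2), |n| = 15. Any point on the first plane is at distance |(-2) − 11|/|n| = 13/15 from the second.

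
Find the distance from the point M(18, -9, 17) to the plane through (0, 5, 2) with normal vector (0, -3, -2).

12/√13

The plane has equation n·(r − (0, 5, 2)) = 0, i.e. n·r = -19.
Then n·(18, -9, 17) - (-19) = 12.
|n| = √(0 + 9 + 4) = √13, so the distance is |12|/√13 = 12/√13.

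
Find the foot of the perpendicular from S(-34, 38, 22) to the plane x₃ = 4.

The perpendicular from S has direction n = (0, 0, 1): r = (-34, 38, 22) + λ(0, 0, 1).
Substitute into the plane: n·(S + λn) = 4 gives 22 + 1λ = 4, so λ = -18.
Foot = (-34, 38, 22) + (-18)·(0, 0, 1) = (-34, 38, 4).

(-34, 38, 4)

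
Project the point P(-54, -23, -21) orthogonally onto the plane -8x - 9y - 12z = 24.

(-30, 4, 15)

n = (-8, -9, -12), |n|² = 289, and n·P − 24 = 867.
t = 867/289 = 3, so the foot is P − t·n = (-54, -23, -21) − 3·(-8, -9, -12) = (-30, 4, 15).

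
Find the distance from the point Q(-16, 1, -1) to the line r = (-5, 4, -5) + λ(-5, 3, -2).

Direction vector d = (-5, 3, -2).
AP = (-11, -3, 4), and AP × d = (-6, -42, -48).
|AP × d|² = 4104 and |d|² = 38, so the distance is √(4104/38) = √108 = 6√3.

6√3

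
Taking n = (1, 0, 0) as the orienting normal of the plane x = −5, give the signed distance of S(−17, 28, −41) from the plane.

n·S − (-5) = -12.
|n| = 1, so the signed distance is -12/1 = -12.

-12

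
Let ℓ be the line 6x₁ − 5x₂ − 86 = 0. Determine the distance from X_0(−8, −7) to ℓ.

99√61/61

The normal to the line is n = (6, −5) with |n| = √61.
|n·X_0 − 86| = |-13 − 86| = 99, so the distance is 99/√61 = 99√61/61.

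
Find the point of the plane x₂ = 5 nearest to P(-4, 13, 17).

(-4, 5, 17)

n = (0, 1, 0), |n|² = 1, and n·P − 5 = 8.
t = 8/1 = 8, so the foot is P − t·n = (-4, 13, 17) − 8·(0, 1, 0) = (-4, 5, 17).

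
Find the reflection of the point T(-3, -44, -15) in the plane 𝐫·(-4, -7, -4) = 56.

(29, 12, 17)

n = (-4, -7, -4), |n|² = 81, n·T − 56 = 324, so t = 324/81 = 4.
Foot F = T − 4·n = (13, -16, 1); the reflection is 2F − T = (29, 12, 17).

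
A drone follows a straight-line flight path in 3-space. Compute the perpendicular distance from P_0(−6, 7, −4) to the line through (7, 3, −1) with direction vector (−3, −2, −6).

Direction vector d = (−3, −2, −6).
AP = (−13, 4, −3), and AP × d = (−30, −69, 38).
|AP × d|² = 7105 and |d|² = 49, so the distance is √(7105/49) = √145.

√145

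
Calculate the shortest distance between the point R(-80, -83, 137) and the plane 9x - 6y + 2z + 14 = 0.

6

Normal vector n = (9, -6, 2), and n·(-80, -83, 137) - (-14) = 66.
|n| = √(81 + 36 + 4) = 11, so the distance is |66|/11 = 6.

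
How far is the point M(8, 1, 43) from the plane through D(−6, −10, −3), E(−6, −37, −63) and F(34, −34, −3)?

DE = (0, −27, −60) and DF = (40, −24, 0), so a normal is n = DE × DF = (−1440, −2400, 1080).
d = |(-1440)·8 + (-2400)·1 + 1080·43 − 29400| / √(2073600 + 5760000 + 1166400) = |3120| / 3000 = 26/25.

26/25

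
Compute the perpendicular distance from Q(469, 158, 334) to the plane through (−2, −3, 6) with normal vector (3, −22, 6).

7

The plane has equation n·(r − (−2, −3, 6)) = 0, i.e. n·r = 96.
n = (3, −22, 6); n·P − 96 = -161; |n| = 23; distance = 161/23 = 7.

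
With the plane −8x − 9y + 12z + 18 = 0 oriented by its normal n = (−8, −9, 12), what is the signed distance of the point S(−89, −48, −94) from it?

n·S − (-18) = 34.
|n| = 17, so the signed distance is 34/17 = 2.

2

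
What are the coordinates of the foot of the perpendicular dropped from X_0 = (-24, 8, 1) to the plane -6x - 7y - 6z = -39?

(-18, 15, 7)

The perpendicular from X_0 has direction n = (-6, -7, -6): r = (-24, 8, 1) + μ(-6, -7, -6).
Substitute into the plane: n·(X_0 + μn) = -39 gives 82 + 121μ = -39, so μ = -1.
Foot = (-24, 8, 1) + (-1)·(-6, -7, -6) = (-18, 15, 7).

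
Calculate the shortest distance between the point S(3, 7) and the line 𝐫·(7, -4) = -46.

d = |7·3 + (-4)·7 − (-46)| / √(49 + 16) = |39|/√65 = 3√65/5.

39/√65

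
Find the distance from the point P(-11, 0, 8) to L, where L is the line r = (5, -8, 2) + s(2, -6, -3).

4√10

Direction vector d = (2, -6, -3).
AP = (-16, 8, 6), and AP × d = (12, -36, 80).
|AP × d|² = 7840 and |d|² = 49, so the distance is √(7840/49) = √160 = 4√10.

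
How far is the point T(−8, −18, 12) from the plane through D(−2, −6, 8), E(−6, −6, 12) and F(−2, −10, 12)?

DE = (−4, 0, 4) and DF = (0, −4, 4), so a normal is n = DE × DF = (16, 16, 16).
d = |16·(-8) + 16·(-18) + 16·12 − 0| / √(256 + 256 + 256) = |-224| / (16√3) = 14√3/3.

14√3/3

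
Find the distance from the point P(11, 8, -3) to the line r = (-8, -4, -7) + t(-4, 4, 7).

Direction vector d = (-4, 4, 7).
AP = (19, 12, 4); AP·d = 0, |AP|² = 521, |d|² = 81.
distance² = |AP|² − (AP·d)²/|d|² = 521 − 0/81 = 521, so the distance is √521.

√521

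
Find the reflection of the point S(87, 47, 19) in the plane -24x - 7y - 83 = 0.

(-105, -9, 19)

n = (-24, -7, 0), |n|² = 625, n·S − 83 = -2500, so t = -2500/625 = -4.
Foot F = S − (-4)·n = (-9, 19, 19); the reflection is 2F − S = (-105, -9, 19).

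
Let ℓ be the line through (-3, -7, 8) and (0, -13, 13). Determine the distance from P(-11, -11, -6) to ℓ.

√206

A direction vector is d = (3, -6, 5).
AP = (-8, -4, -14), and AP × d = (-104, -2, 60).
|AP × d|² = 14420 and |d|² = 70, so the distance is √(14420/70) = √206.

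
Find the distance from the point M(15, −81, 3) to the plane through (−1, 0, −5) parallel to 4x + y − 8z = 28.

Parallel planes share the normal n = (4, 1, −8); since (−1, 0, −5) lies on the plane, its equation is 4x + y − 8z = 36.
Then n·(15, −81, 3) − 36 = −81.
|n| = √(16 + 1 + 64) = 9, so the distance is |-81|/9 = 9.

9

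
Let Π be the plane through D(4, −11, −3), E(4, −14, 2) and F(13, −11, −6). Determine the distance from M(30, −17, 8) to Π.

DE = (0, −3, 5) and DF = (9, 0, −3), so a normal is n = DE × DF = (9, 45, 27).
Then n·(30, −17, 8) − (−540) = 261.
|n| = √(81 + 2025 + 729) = 9√35, so the distance is |261|/(9√35) = 29√35/35.

29/√35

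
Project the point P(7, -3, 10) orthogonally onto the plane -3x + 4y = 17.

n = (-3, 4, 0), |n|² = 25, and n·P − 17 = -50.
t = -50/25 = -2, so the foot is P − t·n = (7, -3, 10) − (-2)·(-3, 4, 0) = (1, 5, 10).

(1, 5, 10)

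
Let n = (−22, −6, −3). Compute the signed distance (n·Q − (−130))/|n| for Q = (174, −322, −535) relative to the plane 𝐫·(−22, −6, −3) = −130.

n·Q − (-130) = -161.
|n| = 23, so the signed distance is -161/23 = -7.

-7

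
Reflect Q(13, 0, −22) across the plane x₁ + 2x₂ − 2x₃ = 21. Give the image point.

(5, -16, -6)

n = (1, 2, −2), |n|² = 9, n·Q − 21 = 36, so t = 36/9 = 4.
Foot F = Q − 4·n = (9, −8, −14); the reflection is 2F − Q = (5, −16, −6).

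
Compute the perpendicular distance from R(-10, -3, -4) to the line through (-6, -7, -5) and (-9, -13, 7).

A direction vector is d = (-3, -6, 12).
AP = (-4, 4, 1); AP·d = 0, |AP|² = 33, |d|² = 189.
distance² = |AP|² − (AP·d)²/|d|² = 33 − 0/189 = 33, so the distance is √33.

√33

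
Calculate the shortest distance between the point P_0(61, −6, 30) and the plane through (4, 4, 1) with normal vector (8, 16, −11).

The plane has equation n·(r − (4, 4, 1)) = 0, i.e. n·r = 85.
Then n·(61, −6, 30) − 85 = −23.
|n| = √(64 + 256 + 121) = 21, so the distance is |-23|/21 = 23/21.

23/21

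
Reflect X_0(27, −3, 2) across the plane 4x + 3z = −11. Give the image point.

(-13, -3, -28)

n = (4, 0, 3), |n|² = 25, n·X_0 − (-11) = 125, so t = 125/25 = 5.
Foot F = X_0 − 5·n = (7, −3, −13); the reflection is 2F − X_0 = (−13, −3, −28).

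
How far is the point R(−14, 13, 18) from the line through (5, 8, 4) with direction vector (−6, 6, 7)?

7√2

Direction vector d = (−6, 6, 7).
AP = (−19, 5, 14), and AP × d = (−49, 49, −84).
|AP × d|² = 11858 and |d|² = 121, so the distance is √(11858/121) = √98 = 7√2.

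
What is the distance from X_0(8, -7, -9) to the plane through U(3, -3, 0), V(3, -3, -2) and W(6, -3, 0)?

UV = (0, 0, -2) and UW = (3, 0, 0), so a normal is n = UV × UW = (0, -6, 0).
n = (0, -6, 0); n·P − 18 = 24; |n| = 6; distance = 24/6 = 4.

4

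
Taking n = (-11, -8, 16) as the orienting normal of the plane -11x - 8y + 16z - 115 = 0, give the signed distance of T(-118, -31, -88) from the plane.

23/21

n·T − 115 = 23.
|n| = 21, so the signed distance is 23/21.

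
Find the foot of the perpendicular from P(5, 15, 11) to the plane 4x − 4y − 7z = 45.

n = (4, −4, −7), |n|² = 81, and n·P − 45 = -162.
t = -162/81 = -2, so the foot is P − t·n = (5, 15, 11) − (-2)·(4, −4, −7) = (13, 7, −3).

(13, 7, -3)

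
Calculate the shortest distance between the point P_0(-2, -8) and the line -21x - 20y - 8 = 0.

194/29

d = |(-21)·(-2) + (-20)·(-8) − 8| / √(441 + 400) = |194|/29 = 194/29.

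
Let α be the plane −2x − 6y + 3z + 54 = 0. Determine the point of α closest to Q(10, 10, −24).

n = (−2, −6, 3), |n|² = 49, and n·Q − (-54) = -98.
t = -98/49 = -2, so the foot is Q − t·n = (10, 10, −24) − (-2)·(−2, −6, 3) = (6, −2, −18).

(6, -2, -18)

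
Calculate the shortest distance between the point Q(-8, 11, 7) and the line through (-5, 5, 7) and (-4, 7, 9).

6

A direction vector is d = (1, 2, 2).
AP = (-3, 6, 0), and AP × d = (12, 6, -12).
|AP × d|² = 324 and |d|² = 9, so the distance is √(324/9) = √36 = 6.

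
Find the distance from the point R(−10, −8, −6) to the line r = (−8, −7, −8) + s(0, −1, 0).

Direction vector d = (0, −1, 0).
AP = (−2, −1, 2), and AP × d = (2, 0, 2).
|AP × d|² = 8 and |d|² = 1, so the distance is √8 = 2√2.

2√2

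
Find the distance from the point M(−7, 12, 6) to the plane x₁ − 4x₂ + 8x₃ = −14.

Normal vector n = (1, −4, 8), and n·(−7, 12, 6) − (−14) = 7.
|n| = √(1 + 16 + 64) = 9, so the distance is |7|/9 = 7/9.

7/9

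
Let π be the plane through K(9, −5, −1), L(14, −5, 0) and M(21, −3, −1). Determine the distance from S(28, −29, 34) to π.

6√62/31

KL = (5, 0, 1) and KM = (12, 2, 0), so a normal is n = KL × KM = (−2, 12, 10).
Then n·(28, −29, 34) − (−88) = 24.
|n| = √(4 + 144 + 100) = 2√62, so the distance is |24|/(2√62) = 6√62/31.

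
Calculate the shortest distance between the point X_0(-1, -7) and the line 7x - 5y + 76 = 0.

The normal to the line is n = (7, -5) with |n| = √74.
|n·X_0 − (-76)| = |28 − (-76)| = 104, so the distance is 104/√74 = 52√74/37.

52√74/37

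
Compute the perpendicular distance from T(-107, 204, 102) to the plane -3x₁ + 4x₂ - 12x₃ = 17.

8

Normal vector n = (-3, 4, -12), and n·(-107, 204, 102) - 17 = -104.
|n| = √(9 + 16 + 144) = 13, so the distance is |-104|/13 = 8.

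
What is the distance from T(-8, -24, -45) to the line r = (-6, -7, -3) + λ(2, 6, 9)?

11

Direction vector d = (2, 6, 9).
AP = (-2, -17, -42), and AP × d = (99, -66, 22).
|AP × d|² = 14641 and |d|² = 121, so the distance is √(14641/121) = √121 = 11.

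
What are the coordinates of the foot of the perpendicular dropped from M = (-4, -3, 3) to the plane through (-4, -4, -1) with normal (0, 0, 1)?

(-4, -3, -1)

n = (0, 0, 1), |n|² = 1, and n·M − (-1) = 4.
t = 4/1 = 4, so the foot is M − t·n = (-4, -3, 3) − 4·(0, 0, 1) = (-4, -3, -1).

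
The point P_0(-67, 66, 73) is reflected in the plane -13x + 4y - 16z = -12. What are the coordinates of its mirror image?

(-1433/21, 1394/21, 1501/21)

n = (-13, 4, -16), |n|² = 441, n·P_0 − (-12) = -21, so t = -21/441 = -1/21.
Foot F = P_0 − (-1/21)·n = (-1420/21, 1390/21, 1517/21); the reflection is 2F − P_0 = (-1433/21, 1394/21, 1501/21).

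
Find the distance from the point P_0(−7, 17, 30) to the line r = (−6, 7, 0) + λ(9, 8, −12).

2√178

Direction vector d = (9, 8, −12).
AP = (−1, 10, 30), and AP × d = (−360, 258, −98).
|AP × d|² = 205768 and |d|² = 289, so the distance is √(205768/289) = √712 = 2√178.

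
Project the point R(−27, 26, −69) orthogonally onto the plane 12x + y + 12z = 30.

The perpendicular from R has direction n = (12, 1, 12): r = (−27, 26, −69) + μ(12, 1, 12).
Substitute into the plane: n·(R + μn) = 30 gives -1126 + 289μ = 30, so μ = 4.
Foot = (−27, 26, −69) + 4·(12, 1, 12) = (21, 30, −21).

(21, 30, -21)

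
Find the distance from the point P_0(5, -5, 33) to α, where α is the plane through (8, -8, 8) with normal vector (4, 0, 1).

The plane has equation n·(r − (8, -8, 8)) = 0, i.e. n·r = 40.
n = (4, 0, 1); n·P − 40 = 13; |n| = √17; distance = 13/√17.

13/√17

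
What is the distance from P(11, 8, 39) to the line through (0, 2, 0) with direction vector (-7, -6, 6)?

3√173

Direction vector d = (-7, -6, 6).
AP = (11, 6, 39); AP·d = 121, |AP|² = 1678, |d|² = 121.
distance² = |AP|² − (AP·d)²/|d|² = 1678 − 14641/121 = 1557, so the distance is 3√173.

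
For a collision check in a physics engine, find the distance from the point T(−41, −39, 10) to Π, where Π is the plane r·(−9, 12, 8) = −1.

d = |(-9)·(-41) + 12·(-39) + 8·10 − (-1)| / √(81 + 144 + 64) = |-18| / 17 = 18/17.

18/17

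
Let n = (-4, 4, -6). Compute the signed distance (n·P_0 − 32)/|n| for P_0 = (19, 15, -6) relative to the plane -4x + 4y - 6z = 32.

-6/√17

n·P_0 − 32 = -12.
|n| = 2√17, so the signed distance is -6/√17.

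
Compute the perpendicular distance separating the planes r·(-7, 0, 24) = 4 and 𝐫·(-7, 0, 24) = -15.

Both planes have normal n = (-7, 0, 24), |n| = 25. Any point on the first plane is at distance |(-15) − 4|/|n| = 19/25 from the second.

19/25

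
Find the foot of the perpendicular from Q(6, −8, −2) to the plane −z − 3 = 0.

n = (0, 0, −1), |n|² = 1, and n·Q − 3 = -1.
t = -1/1 = -1, so the foot is Q − t·n = (6, −8, −2) − (-1)·(0, 0, −1) = (6, −8, −3).

(6, -8, -3)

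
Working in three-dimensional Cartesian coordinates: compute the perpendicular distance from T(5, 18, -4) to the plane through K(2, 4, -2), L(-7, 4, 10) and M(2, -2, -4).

KL = (-9, 0, 12) and KM = (0, -6, -2), so a normal is n = KL × KM = (72, -18, 54).
n = (72, -18, 54); n·P − (-36) = -144; |n| = 18√26; distance = 144/(18√26) = 8/√26.

8/√26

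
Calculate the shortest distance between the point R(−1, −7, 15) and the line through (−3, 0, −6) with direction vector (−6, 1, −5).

√246

Direction vector d = (−6, 1, −5).
AP = (2, −7, 21), and AP × d = (14, −116, −40).
|AP × d|² = 15252 and |d|² = 62, so the distance is √(15252/62) = √246.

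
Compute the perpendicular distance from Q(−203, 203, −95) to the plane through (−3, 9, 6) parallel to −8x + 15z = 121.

5

Parallel planes share the normal n = (−8, 0, 15); since (−3, 9, 6) lies on the plane, its equation is −8x + 15z = 114.
Then n·(−203, 203, −95) − 114 = 85.
|n| = √(64 + 0 + 225) = 17, so the distance is |85|/17 = 5.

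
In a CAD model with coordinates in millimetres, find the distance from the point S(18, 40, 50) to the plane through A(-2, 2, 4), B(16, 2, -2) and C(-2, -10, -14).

26/11

AB = (18, 0, -6) and AC = (0, -12, -18), so a normal is n = AB × AC = (-72, 324, -216).
Then n·(18, 40, 50) - (-72) = 936.
|n| = √(5184 + 104976 + 46656) = 396, so the distance is |936|/396 = 26/11.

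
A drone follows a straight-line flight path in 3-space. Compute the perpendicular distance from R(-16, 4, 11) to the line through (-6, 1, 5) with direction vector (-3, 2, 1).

Direction vector d = (-3, 2, 1).
AP = (-10, 3, 6); AP·d = 42, |AP|² = 145, |d|² = 14.
distance² = |AP|² − (AP·d)²/|d|² = 145 − 1764/14 = 19, so the distance is √19.

√19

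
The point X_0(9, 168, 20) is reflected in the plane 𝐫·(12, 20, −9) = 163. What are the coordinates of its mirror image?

(-111, -32, 110)

n = (12, 20, −9), |n|² = 625, n·X_0 − 163 = 3125, so t = 3125/625 = 5.
Foot F = X_0 − 5·n = (−51, 68, 65); the reflection is 2F − X_0 = (−111, −32, 110).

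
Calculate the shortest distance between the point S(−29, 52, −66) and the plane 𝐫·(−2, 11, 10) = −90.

n = (−2, 11, 10); n·P − (-90) = 60; |n| = 15; distance = 60/15 = 4.

4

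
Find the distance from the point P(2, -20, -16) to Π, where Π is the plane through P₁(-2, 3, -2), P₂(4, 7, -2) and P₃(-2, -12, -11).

7/√38

P₁P₂ = (6, 4, 0) and P₁P₃ = (0, -15, -9), so a normal is n = P₁P₂ × P₁P₃ = (-36, 54, -90).
Then n·(2, -20, -16) - 414 = -126.
|n| = √(1296 + 2916 + 8100) = 18√38, so the distance is |-126|/(18√38) = 7√38/38.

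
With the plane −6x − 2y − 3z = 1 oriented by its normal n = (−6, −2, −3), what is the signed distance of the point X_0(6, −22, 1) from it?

4/7

n·X_0 − 1 = 4.
|n| = 7, so the signed distance is 4/7.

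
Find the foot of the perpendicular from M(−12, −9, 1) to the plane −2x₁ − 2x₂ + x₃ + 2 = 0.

The perpendicular from M has direction n = (−2, −2, 1): r = (−12, −9, 1) + λ(−2, −2, 1).
Substitute into the plane: n·(M + λn) = -2 gives 43 + 9λ = -2, so λ = -5.
Foot = (−12, −9, 1) + (-5)·(−2, −2, 1) = (−2, 1, −4).

(-2, 1, -4)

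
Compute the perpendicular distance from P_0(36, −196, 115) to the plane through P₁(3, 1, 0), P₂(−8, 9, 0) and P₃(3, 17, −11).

3

P₁P₂ = (−11, 8, 0) and P₁P₃ = (0, 16, −11), so a normal is n = P₁P₂ × P₁P₃ = (−88, −121, −176).
Then n·(36, −196, 115) − (−385) = 693.
|n| = √(7744 + 14641 + 30976) = 231, so the distance is |693|/231 = 3.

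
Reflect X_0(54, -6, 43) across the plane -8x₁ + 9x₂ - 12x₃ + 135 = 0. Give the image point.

n = (-8, 9, -12), |n|² = 289, n·X_0 − (-135) = -867, so t = -867/289 = -3.
Foot F = X_0 − (-3)·n = (30, 21, 7); the reflection is 2F − X_0 = (6, 48, -29).

(6, 48, -29)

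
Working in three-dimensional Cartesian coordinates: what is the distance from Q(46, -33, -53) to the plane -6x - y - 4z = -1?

30√53/53

n = (-6, -1, -4); n·P − (-1) = -30; |n| = √53; distance = 30/√53.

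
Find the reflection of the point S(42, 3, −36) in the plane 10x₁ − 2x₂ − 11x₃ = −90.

With n = (10, −2, −11), the signed offset is (n·S − (-90))/|n|² = 900/225 = 4.
S' = S − 2t·n = (42, 3, −36) − 8·(10, −2, −11) = (−38, 19, 52).

(-38, 19, 52)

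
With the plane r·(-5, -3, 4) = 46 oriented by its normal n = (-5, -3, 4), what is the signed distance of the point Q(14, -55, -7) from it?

n·Q − 46 = 21.
|n| = 5√2, so the signed distance is 21√2/10.

21√2/10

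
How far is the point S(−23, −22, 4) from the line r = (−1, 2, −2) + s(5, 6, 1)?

2√26

Direction vector d = (5, 6, 1).
AP = (−22, −24, 6), and AP × d = (−60, 52, −12).
|AP × d|² = 6448 and |d|² = 62, so the distance is √(6448/62) = √104 = 2√26.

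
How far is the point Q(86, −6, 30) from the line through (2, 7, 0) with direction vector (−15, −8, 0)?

Direction vector d = (−15, −8, 0).
AP = (84, −13, 30); AP·d = -1156, |AP|² = 8125, |d|² = 289.
distance² = |AP|² − (AP·d)²/|d|² = 8125 − 1336336/289 = 3501, so the distance is 3√389.

3√389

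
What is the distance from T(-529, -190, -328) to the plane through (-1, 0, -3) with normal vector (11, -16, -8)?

The plane has equation n·(r − (-1, 0, -3)) = 0, i.e. n·r = 13.
d = |11·(-529) + (-16)·(-190) + (-8)·(-328) − 13| / √(121 + 256 + 64) = |-168| / 21 = 8.

8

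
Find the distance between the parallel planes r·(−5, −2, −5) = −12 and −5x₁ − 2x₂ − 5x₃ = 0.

Both planes have normal n = (−5, −2, −5), |n| = 3√6. Any point on the first plane is at distance |0 − (-12)|/|n| = 12/(3√6) = 2√6/3 from the second.

2√6/3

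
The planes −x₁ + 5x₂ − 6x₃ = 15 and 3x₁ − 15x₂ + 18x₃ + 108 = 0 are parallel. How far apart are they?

Divide the second equation by -3 to match normals: −x₁ + 5x₂ − 6x₃ = 36.
Both planes have normal n = (−1, 5, −6), |n| = √62. Any point on the first plane is at distance |36 − 15|/|n| = 21/√62 from the second.

21/√62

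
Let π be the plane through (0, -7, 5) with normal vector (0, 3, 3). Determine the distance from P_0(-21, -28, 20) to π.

3√2

The plane has equation n·(r − (0, -7, 5)) = 0, i.e. n·r = -6.
d = |3·(-28) + 3·20 − (-6)| / √(0 + 9 + 9) = |-18| / (3√2) = 3√2.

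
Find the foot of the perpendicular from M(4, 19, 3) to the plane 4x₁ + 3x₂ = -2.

n = (4, 3, 0), |n|² = 25, and n·M − (-2) = 75.
t = 75/25 = 3, so the foot is M − t·n = (4, 19, 3) − 3·(4, 3, 0) = (-8, 10, 3).

(-8, 10, 3)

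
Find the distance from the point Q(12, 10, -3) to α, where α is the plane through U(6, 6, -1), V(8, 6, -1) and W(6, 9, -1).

2

UV = (2, 0, 0) and UW = (0, 3, 0), so a normal is n = UV × UW = (0, 0, 6).
d = |6·(-3) − (-6)| / √(0 + 0 + 36) = |-12| / 6 = 2.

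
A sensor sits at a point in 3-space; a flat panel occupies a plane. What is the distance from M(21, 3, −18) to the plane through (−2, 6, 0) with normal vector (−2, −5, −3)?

The plane has equation n·(r − (−2, 6, 0)) = 0, i.e. n·r = -26.
Then n·(21, 3, −18) − (−26) = 23.
|n| = √(4 + 25 + 9) = √38, so the distance is |23|/√38 = 23√38/38.

23/√38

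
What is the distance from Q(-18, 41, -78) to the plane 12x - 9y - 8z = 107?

d = |12·(-18) + (-9)·41 + (-8)·(-78) − 107| / √(144 + 81 + 64) = |-68| / 17 = 4.

4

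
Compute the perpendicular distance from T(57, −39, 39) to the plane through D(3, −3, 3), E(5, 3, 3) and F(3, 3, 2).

DE = (2, 6, 0) and DF = (0, 6, −1), so a normal is n = DE × DF = (−6, 2, 12).
d = |(-6)·57 + 2·(-39) + 12·39 − 12| / √(36 + 4 + 144) = |36| / (2√46) = 9√46/23.

18/√46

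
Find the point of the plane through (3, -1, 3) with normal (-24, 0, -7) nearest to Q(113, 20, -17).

The perpendicular from Q has direction n = (-24, 0, -7): r = (113, 20, -17) + t(-24, 0, -7).
Substitute into the plane: n·(Q + tn) = -93 gives -2593 + 625t = -93, so t = 4.
Foot = (113, 20, -17) + 4·(-24, 0, -7) = (17, 20, -45).

(17, 20, -45)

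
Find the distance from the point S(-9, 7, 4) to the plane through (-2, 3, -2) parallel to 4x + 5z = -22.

Parallel planes share the normal n = (4, 0, 5); since (-2, 3, -2) lies on the plane, its equation is 4x + 5z = -18.
Then n·(-9, 7, 4) - (-18) = 2.
|n| = √(16 + 0 + 25) = √41, so the distance is |2|/√41 = 2√41/41.

2√41/41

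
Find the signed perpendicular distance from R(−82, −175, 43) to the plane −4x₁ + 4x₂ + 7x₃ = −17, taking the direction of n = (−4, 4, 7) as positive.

n·R − (-17) = -54.
|n| = 9, so the signed distance is -54/9 = -6.

-6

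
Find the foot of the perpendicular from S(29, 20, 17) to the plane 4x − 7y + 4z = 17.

(83/3, 67/3, 47/3)

The perpendicular from S has direction n = (4, −7, 4): r = (29, 20, 17) + λ(4, −7, 4).
Substitute into the plane: n·(S + λn) = 17 gives 44 + 81λ = 17, so λ = -1/3.
Foot = (29, 20, 17) + (-1/3)·(4, −7, 4) = (83/3, 67/3, 47/3).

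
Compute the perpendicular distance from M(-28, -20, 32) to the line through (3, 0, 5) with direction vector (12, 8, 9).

√1801

Direction vector d = (12, 8, 9).
AP = (-31, -20, 27), and AP × d = (-396, 603, -8).
|AP × d|² = 520489 and |d|² = 289, so the distance is √(520489/289) = √1801.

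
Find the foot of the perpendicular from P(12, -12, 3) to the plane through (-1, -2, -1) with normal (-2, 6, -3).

n = (-2, 6, -3), |n|² = 49, and n·P − (-7) = -98.
t = -98/49 = -2, so the foot is P − t·n = (12, -12, 3) − (-2)·(-2, 6, -3) = (8, 0, -3).

(8, 0, -3)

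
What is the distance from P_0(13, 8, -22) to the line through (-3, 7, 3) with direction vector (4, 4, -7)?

3√17

Direction vector d = (4, 4, -7).
AP = (16, 1, -25), and AP × d = (93, 12, 60).
|AP × d|² = 12393 and |d|² = 81, so the distance is √(12393/81) = √153 = 3√17.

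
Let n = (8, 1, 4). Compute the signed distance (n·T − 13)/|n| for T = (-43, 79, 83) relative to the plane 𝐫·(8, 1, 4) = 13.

6

n·T − 13 = 54.
|n| = 9, so the signed distance is 54/9 = 6.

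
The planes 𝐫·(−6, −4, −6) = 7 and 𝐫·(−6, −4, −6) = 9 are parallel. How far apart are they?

Both planes have normal n = (−6, −4, −6), |n| = 2√22. Any point on the first plane is at distance |9 − 7|/|n| = 2/(2√22) = 1/√22 from the second.

1/√22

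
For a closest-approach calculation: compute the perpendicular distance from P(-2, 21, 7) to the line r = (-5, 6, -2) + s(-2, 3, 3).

Direction vector d = (-2, 3, 3).
AP = (3, 15, 9), and AP × d = (18, -27, 39).
|AP × d|² = 2574 and |d|² = 22, so the distance is √(2574/22) = √117 = 3√13.

3√13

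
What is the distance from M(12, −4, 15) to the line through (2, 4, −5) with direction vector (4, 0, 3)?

2√41

Direction vector d = (4, 0, 3).
AP = (10, −8, 20); AP·d = 100, |AP|² = 564, |d|² = 25.
distance² = |AP|² − (AP·d)²/|d|² = 564 − 10000/25 = 164, so the distance is 2√41.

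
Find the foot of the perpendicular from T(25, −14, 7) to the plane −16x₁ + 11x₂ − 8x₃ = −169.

The perpendicular from T has direction n = (−16, 11, −8): r = (25, −14, 7) + μ(−16, 11, −8).
Substitute into the plane: n·(T + μn) = -169 gives -610 + 441μ = -169, so μ = 1.
Foot = (25, −14, 7) + 1·(−16, 11, −8) = (9, −3, −1).

(9, -3, -1)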